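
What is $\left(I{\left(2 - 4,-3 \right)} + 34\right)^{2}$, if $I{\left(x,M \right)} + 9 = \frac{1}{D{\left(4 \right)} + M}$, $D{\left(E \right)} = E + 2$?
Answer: $\frac{5776}{9} \approx 641.78$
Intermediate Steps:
$D{\left(E \right)} = 2 + E$
$I{\left(x,M \right)} = -9 + \frac{1}{6 + M}$ ($I{\left(x,M \right)} = -9 + \frac{1}{\left(2 + 4\right) + M} = -9 + \frac{1}{6 + M}$)
$\left(I{\left(2 - 4,-3 \right)} + 34\right)^{2} = \left(\frac{-53 - -27}{6 - 3} + 34\right)^{2} = \left(\frac{-53 + 27}{3} + 34\right)^{2} = \left(\frac{1}{3} \left(-26\right) + 34\right)^{2} = \left(- \frac{26}{3} + 34\right)^{2} = \left(\frac{76}{3}\right)^{2} = \frac{5776}{9}$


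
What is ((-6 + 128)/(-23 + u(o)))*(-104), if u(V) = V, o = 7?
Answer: 793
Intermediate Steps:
((-6 + 128)/(-23 + u(o)))*(-104) = ((-6 + 128)/(-23 + 7))*(-104) = (122/(-16))*(-104) = (122*(-1/16))*(-104) = -61/8*(-104) = 793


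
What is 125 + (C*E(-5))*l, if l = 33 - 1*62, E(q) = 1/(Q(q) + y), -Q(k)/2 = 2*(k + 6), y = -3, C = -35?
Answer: -20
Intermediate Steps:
Q(k) = -24 - 4*k (Q(k) = -4*(k + 6) = -4*(6 + k) = -2*(12 + 2*k) = -24 - 4*k)
E(q) = 1/(-27 - 4*q) (E(q) = 1/((-24 - 4*q) - 3) = 1/(-27 - 4*q))
l = -29 (l = 33 - 62 = -29)
125 + (C*E(-5))*l = 125 - (-35)/(27 + 4*(-5))*(-29) = 125 - (-35)/(27 - 20)*(-29) = 125 - (-35)/7*(-29) = 125 - 35*(-⅐)*(-29) = 125 + 5*(-29) = 125 - 145 = -20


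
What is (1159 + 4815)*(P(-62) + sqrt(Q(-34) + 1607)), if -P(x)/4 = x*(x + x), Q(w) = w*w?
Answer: -183712448 + 17922*sqrt(307) ≈ -1.8340e+8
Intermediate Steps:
Q(w) = w**2
P(x) = -8*x**2 (P(x) = -4*x*(x + x) = -4*x*2*x = -8*x**2)
(1159 + 4815)*(P(-62) + sqrt(Q(-34) + 1607)) = (1159 + 4815)*(-8*(-62)**2 + sqrt((-34)**2 + 1607)) = 5974*(-8*3844 + sqrt(1156 + 1607)) = 5974*(-30752 + sqrt(2763)) = 5974*(-30752 + 3*sqrt(307)) = -183712448 + 17922*sqrt(307)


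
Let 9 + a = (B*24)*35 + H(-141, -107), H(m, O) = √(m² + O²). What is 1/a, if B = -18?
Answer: -15129/228855311 - √31330/228855311 ≈ -6.6881e-5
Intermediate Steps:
H(m, O) = √(O² + m²)
a = -15129 + √31330 (a = -9 + (-18*24*35 + √((-107)² + (-141)²)) = -9 + (-432*35 + √(11449 + 19881)) = -9 + (-15120 + √31330) = -15129 + √31330 ≈ -14952.)
1/a = 1/(-15129 + √31330)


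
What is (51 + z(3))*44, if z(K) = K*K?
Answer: 2640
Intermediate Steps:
z(K) = K²
(51 + z(3))*44 = (51 + 3²)*44 = (51 + 9)*44 = 60*44 = 2640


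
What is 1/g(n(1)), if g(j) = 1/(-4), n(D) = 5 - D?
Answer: -4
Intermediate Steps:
g(j) = -1/4
1/g(n(1)) = 1/(-1/4) = -4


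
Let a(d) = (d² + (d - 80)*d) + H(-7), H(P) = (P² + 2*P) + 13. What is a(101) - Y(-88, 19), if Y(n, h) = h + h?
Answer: 12332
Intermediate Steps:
Y(n, h) = 2*h
H(P) = 13 + P² + 2*P
a(d) = 48 + d² + d*(-80 + d) (a(d) = (d² + (d - 80)*d) + (13 + (-7)² + 2*(-7)) = (d² + (-80 + d)*d) + (13 + 49 - 14) = (d² + d*(-80 + d)) + 48 = 48 + d² + d*(-80 + d))
a(101) - Y(-88, 19) = (48 - 80*101 + 2*101²) - 2*19 = (48 - 8080 + 2*10201) - 1*38 = (48 - 8080 + 20402) - 38 = 12370 - 38 = 12332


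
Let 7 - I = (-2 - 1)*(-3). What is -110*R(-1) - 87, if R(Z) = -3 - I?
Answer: 23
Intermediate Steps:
I = -2 (I = 7 - (-2 - 1)*(-3) = 7 - (-3)*(-3) = 7 - 1*9 = 7 - 9 = -2)
R(Z) = -1 (R(Z) = -3 - 1*(-2) = -3 + 2 = -1)
-110*R(-1) - 87 = -110*(-1) - 87 = 110 - 87 = 23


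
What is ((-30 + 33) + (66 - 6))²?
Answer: 3969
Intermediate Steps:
((-30 + 33) + (66 - 6))² = (3 + 60)² = 63² = 3969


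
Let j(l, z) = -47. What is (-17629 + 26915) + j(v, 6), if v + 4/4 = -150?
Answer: 9239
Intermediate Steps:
v = -151 (v = -1 - 150 = -151)
(-17629 + 26915) + j(v, 6) = (-17629 + 26915) - 47 = 9286 - 47 = 9239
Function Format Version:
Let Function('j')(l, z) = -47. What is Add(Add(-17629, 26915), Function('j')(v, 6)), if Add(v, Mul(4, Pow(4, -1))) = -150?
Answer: 9239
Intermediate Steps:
v = -151 (v = Add(-1, -150) = -151)
Add(Add(-17629, 26915), Function('j')(v, 6)) = Add(Add(-17629, 26915), -47) = Add(9286, -47) = 9239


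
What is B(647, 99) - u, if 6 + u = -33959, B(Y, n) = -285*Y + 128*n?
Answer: -137758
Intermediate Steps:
u = -33965 (u = -6 - 33959 = -33965)
B(647, 99) - u = (-285*647 + 128*99) - 1*(-33965) = (-184395 + 12672) + 33965 = -171723 + 33965 = -137758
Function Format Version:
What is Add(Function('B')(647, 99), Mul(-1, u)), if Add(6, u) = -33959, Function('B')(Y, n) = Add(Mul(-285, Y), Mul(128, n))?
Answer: -137758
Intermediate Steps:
u = -33965 (u = Add(-6, -33959) = -33965)
Add(Function('B')(647, 99), Mul(-1, u)) = Add(Add(Mul(-285, 647), Mul(128, 99)), Mul(-1, -33965)) = Add(Add(-184395, 12672), 33965) = Add(-171723, 33965) = -137758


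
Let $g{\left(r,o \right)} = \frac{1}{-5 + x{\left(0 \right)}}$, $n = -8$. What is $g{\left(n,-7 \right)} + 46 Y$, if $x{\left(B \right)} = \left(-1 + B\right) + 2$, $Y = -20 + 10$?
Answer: $- \frac{1841}{4} \approx -460.25$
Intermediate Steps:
$Y = -10$
$x{\left(B \right)} = 1 + B$
$g{\left(r,o \right)} = - \frac{1}{4}$ ($g{\left(r,o \right)} = \frac{1}{-5 + \left(1 + 0\right)} = \frac{1}{-5 + 1} = \frac{1}{-4} = - \frac{1}{4}$)
$g{\left(n,-7 \right)} + 46 Y = - \frac{1}{4} + 46 \left(-10\right) = - \frac{1}{4} - 460 = - \frac{1841}{4}$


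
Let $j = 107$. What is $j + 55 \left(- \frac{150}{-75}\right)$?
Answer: $217$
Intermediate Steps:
$j + 55 \left(- \frac{150}{-75}\right) = 107 + 55 \left(- \frac{150}{-75}\right) = 107 + 55 \left(\left(-150\right) \left(- \frac{1}{75}\right)\right) = 107 + 55 \cdot 2 = 107 + 110 = 217$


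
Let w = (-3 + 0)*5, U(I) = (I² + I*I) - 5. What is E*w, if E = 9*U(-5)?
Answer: -6075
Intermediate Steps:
U(I) = -5 + 2*I² (U(I) = (I² + I²) - 5 = 2*I² - 5 = -5 + 2*I²)
w = -15 (w = -3*5 = -15)
E = 405 (E = 9*(-5 + 2*(-5)²) = 9*(-5 + 2*25) = 9*(-5 + 50) = 9*45 = 405)
E*w = 405*(-15) = -6075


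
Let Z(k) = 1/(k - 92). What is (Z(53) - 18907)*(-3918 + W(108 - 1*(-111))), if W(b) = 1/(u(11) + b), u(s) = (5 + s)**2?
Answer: 1372289145326/18525 ≈ 7.4078e+7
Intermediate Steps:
Z(k) = 1/(-92 + k)
W(b) = 1/(256 + b) (W(b) = 1/((5 + 11)**2 + b) = 1/(16**2 + b) = 1/(256 + b))
(Z(53) - 18907)*(-3918 + W(108 - 1*(-111))) = (1/(-92 + 53) - 18907)*(-3918 + 1/(256 + (108 - 1*(-111)))) = (1/(-39) - 18907)*(-3918 + 1/(256 + (108 + 111))) = (-1/39 - 18907)*(-3918 + 1/(256 + 219)) = -737374*(-3918 + 1/475)/39 = -737374/39*(-1861049/475) = 1372289145326/18525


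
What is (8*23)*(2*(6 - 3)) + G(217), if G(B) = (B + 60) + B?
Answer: 1598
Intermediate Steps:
G(B) = 60 + 2*B (G(B) = (60 + B) + B = 60 + 2*B)
(8*23)*(2*(6 - 3)) + G(217) = (8*23)*(2*(6 - 3)) + (60 + 2*217) = 184*(2*3) + (60 + 434) = 184*6 + 494 = 1104 + 494 = 1598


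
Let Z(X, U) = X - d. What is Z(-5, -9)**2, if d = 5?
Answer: 100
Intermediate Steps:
Z(X, U) = -5 + X (Z(X, U) = X - 1*5 = X - 5 = -5 + X)
Z(-5, -9)**2 = (-5 - 5)**2 = (-10)**2 = 100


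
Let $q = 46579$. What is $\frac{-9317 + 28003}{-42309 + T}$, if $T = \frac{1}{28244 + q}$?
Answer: $- \frac{699071289}{1582843153} \approx -0.44166$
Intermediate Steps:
$T = \frac{1}{74823}$ ($T = \frac{1}{28244 + 46579} = \frac{1}{74823} \approx 1.3365 \cdot 10^{-5}$)
$\frac{-9317 + 28003}{-42309 + T} = \frac{-9317 + 28003}{-42309 + \frac{1}{74823}} = \frac{18686}{- \frac{3165686306}{74823}} = 18686 \left(- \frac{74823}{3165686306}\right) = - \frac{699071289}{1582843153}$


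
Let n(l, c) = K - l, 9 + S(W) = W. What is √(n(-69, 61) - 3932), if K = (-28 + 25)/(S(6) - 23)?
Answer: I*√2611310/26 ≈ 62.152*I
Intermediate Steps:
S(W) = -9 + W
K = 3/26 (K = (-28 + 25)/((-9 + 6) - 23) = -3/(-3 - 23) = -3/(-26) = -3*(-1/26) = 3/26 ≈ 0.11538)
n(l, c) = 3/26 - l
√(n(-69, 61) - 3932) = √((3/26 - 1*(-69)) - 3932) = √((3/26 + 69) - 3932) = √(1797/26 - 3932) = √(-100435/26) = I*√2611310/26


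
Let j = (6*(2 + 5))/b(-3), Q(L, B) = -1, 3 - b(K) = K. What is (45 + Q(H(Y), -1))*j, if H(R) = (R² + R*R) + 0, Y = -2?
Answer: 308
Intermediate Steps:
b(K) = 3 - K
H(R) = 2*R² (H(R) = (R² + R²) + 0 = 2*R² + 0 = 2*R²)
j = 7 (j = (6*(2 + 5))/(3 - 1*(-3)) = (6*7)/(3 + 3) = 42/6 = 42*(⅙) = 7)
(45 + Q(H(Y), -1))*j = (45 - 1)*7 = 44*7 = 308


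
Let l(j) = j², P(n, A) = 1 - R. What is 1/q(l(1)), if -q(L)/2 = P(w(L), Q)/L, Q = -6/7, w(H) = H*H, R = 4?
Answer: ⅙ ≈ 0.16667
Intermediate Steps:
w(H) = H²
Q = -6/7 (Q = -6*⅐ = -6/7 ≈ -0.85714)
P(n, A) = -3 (P(n, A) = 1 - 1*4 = 1 - 4 = -3)
q(L) = 6/L (q(L) = -(-6)/L = 6/L)
1/q(l(1)) = 1/(6/(1²)) = 1/(6/1) = 1/(6*1) = 1/6 = ⅙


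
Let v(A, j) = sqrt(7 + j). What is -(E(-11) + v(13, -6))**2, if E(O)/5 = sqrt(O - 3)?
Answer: 349 - 10*I*sqrt(14) ≈ 349.0 - 37.417*I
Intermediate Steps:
E(O) = 5*sqrt(-3 + O) (E(O) = 5*sqrt(O - 3) = 5*sqrt(-3 + O))
-(E(-11) + v(13, -6))**2 = -(5*sqrt(-3 - 11) + sqrt(7 - 6))**2 = -(5*sqrt(-14) + sqrt(1))**2 = -(5*(I*sqrt(14)) + 1)**2 = -(5*I*sqrt(14) + 1)**2 = -(1 + 5*I*sqrt(14))**2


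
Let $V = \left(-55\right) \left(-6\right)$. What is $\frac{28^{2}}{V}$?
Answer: $\frac{392}{165} \approx 2.3758$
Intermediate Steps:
$V = 330$
$\frac{28^{2}}{V} = \frac{28^{2}}{330} = 784 \cdot \frac{1}{330} = \frac{392}{165}$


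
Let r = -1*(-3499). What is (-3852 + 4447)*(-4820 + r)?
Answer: -785995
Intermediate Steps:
r = 3499
(-3852 + 4447)*(-4820 + r) = (-3852 + 4447)*(-4820 + 3499) = 595*(-1321) = -785995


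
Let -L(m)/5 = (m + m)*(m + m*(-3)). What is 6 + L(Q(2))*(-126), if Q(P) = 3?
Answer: -22674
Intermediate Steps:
L(m) = 20*m**2 (L(m) = -5*(m + m)*(m + m*(-3)) = -5*2*m*(m - 3*m) = -5*2*m*(-2*m) = -(-20)*m**2 = 20*m**2)
6 + L(Q(2))*(-126) = 6 + (20*3**2)*(-126) = 6 + (20*9)*(-126) = 6 + 180*(-126) = 6 - 22680 = -22674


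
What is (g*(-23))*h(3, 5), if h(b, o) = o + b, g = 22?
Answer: -4048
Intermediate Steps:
h(b, o) = b + o
(g*(-23))*h(3, 5) = (22*(-23))*(3 + 5) = -506*8 = -4048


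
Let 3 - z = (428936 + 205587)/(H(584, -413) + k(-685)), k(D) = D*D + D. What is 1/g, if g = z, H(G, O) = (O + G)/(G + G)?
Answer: 547254891/900641809 ≈ 0.60763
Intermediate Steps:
H(G, O) = (G + O)/(2*G) (H(G, O) = (G + O)/((2*G)) = (G + O)*(1/(2*G)) = (G + O)/(2*G))
k(D) = D + D² (k(D) = D² + D = D + D²)
z = 900641809/547254891 (z = 3 - (428936 + 205587)/((½)*(584 - 413)/584 - 685*(1 - 685)) = 3 - 634523/((½)*(1/584)*171 - 685*(-684)) = 3 - 634523/(171/1168 + 468540) = 3 - 634523/547254891/1168 = 3 - 634523*1168/547254891 = 3 - 1*741122864/547254891 = 3 - 741122864/547254891 = 900641809/547254891 ≈ 1.6457)
g = 900641809/547254891 ≈ 1.6457
1/g = 1/(900641809/547254891) = 547254891/900641809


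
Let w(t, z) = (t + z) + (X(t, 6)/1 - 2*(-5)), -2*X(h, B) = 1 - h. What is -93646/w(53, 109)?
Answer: -46823/99 ≈ -472.96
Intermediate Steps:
X(h, B) = -1/2 + h/2 (X(h, B) = -(1 - h)/2 = -1/2 + h/2)
w(t, z) = 19/2 + z + 3*t/2 (w(t, z) = (t + z) + ((-1/2 + t/2)/1 - 2*(-5)) = (t + z) + ((-1/2 + t/2)*1 + 10) = (t + z) + ((-1/2 + t/2) + 10) = (t + z) + (19/2 + t/2) = 19/2 + z + 3*t/2)
-93646/w(53, 109) = -93646/(19/2 + 109 + (3/2)*53) = -93646/(19/2 + 109 + 159/2) = -93646/198 = -93646*1/198 = -46823/99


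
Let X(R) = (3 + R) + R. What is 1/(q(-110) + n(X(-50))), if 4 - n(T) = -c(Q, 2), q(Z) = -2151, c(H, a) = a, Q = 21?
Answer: -1/2145 ≈ -0.00046620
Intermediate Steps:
X(R) = 3 + 2*R
n(T) = 6 (n(T) = 4 - (-1)*2 = 4 - 1*(-2) = 4 + 2 = 6)
1/(q(-110) + n(X(-50))) = 1/(-2151 + 6) = 1/(-2145) = -1/2145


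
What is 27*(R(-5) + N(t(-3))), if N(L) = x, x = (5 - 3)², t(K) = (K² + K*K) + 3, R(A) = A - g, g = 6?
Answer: -189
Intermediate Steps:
R(A) = -6 + A (R(A) = A - 1*6 = A - 6 = -6 + A)
t(K) = 3 + 2*K² (t(K) = (K² + K²) + 3 = 2*K² + 3 = 3 + 2*K²)
x = 4 (x = 2² = 4)
N(L) = 4
27*(R(-5) + N(t(-3))) = 27*((-6 - 5) + 4) = 27*(-11 + 4) = 27*(-7) = -189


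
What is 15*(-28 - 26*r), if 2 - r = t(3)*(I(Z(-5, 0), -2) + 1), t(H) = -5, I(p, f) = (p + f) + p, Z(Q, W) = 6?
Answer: -22650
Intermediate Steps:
I(p, f) = f + 2*p (I(p, f) = (f + p) + p = f + 2*p)
r = 57 (r = 2 - (-5)*((-2 + 2*6) + 1) = 2 - (-5)*((-2 + 12) + 1) = 2 - (-5)*(10 + 1) = 2 - (-5)*11 = 2 - 1*(-55) = 2 + 55 = 57)
15*(-28 - 26*r) = 15*(-28 - 26*57) = 15*(-28 - 1482) = 15*(-1510) = -22650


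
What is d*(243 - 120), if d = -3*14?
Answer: -5166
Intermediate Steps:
d = -42
d*(243 - 120) = -42*(243 - 120) = -42*123 = -5166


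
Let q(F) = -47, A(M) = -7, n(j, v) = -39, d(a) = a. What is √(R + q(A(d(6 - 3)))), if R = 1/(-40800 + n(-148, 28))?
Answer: I*√78387765126/40839 ≈ 6.8557*I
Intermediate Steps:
R = -1/40839 (R = 1/(-40800 - 39) = 1/(-40839) = -1/40839 ≈ -2.4486e-5)
√(R + q(A(d(6 - 3)))) = √(-1/40839 - 47) = √(-1919434/40839) = I*√78387765126/40839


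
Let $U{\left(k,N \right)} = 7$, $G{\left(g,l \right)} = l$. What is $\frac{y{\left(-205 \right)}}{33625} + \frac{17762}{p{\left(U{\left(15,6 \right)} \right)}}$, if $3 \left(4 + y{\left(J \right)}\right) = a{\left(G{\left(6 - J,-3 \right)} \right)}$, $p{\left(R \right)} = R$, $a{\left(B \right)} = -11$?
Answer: $\frac{1791741589}{706125} \approx 2537.4$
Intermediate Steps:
$y{\left(J \right)} = - \frac{23}{3}$ ($y{\left(J \right)} = -4 + \frac{1}{3} \left(-11\right) = -4 - \frac{11}{3} = - \frac{23}{3}$)
$\frac{y{\left(-205 \right)}}{33625} + \frac{17762}{p{\left(U{\left(15,6 \right)} \right)}} = - \frac{23}{3 \cdot 33625} + \frac{17762}{7} = \left(- \frac{23}{3}\right) \frac{1}{33625} + 17762 \cdot \frac{1}{7} = - \frac{23}{100875} + \frac{17762}{7} = \frac{1791741589}{706125}$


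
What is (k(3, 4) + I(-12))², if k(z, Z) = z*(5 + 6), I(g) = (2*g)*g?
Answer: 103041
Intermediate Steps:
I(g) = 2*g²
k(z, Z) = 11*z (k(z, Z) = z*11 = 11*z)
(k(3, 4) + I(-12))² = (11*3 + 2*(-12)²)² = (33 + 2*144)² = (33 + 288)² = 321² = 103041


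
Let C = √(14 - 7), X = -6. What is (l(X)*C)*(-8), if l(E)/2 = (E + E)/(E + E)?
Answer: -16*√7 ≈ -42.332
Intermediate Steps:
C = √7 ≈ 2.6458
l(E) = 2 (l(E) = 2*((E + E)/(E + E)) = 2*((2*E)/((2*E))) = 2*((2*E)*(1/(2*E))) = 2*1 = 2)
(l(X)*C)*(-8) = (2*√7)*(-8) = -16*√7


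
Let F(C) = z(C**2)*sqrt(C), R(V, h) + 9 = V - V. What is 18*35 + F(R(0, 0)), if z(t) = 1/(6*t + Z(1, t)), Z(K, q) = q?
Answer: 630 + I/189 ≈ 630.0 + 0.005291*I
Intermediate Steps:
R(V, h) = -9 (R(V, h) = -9 + (V - V) = -9 + 0 = -9)
z(t) = 1/(7*t) (z(t) = 1/(6*t + t) = 1/(7*t))
F(C) = 1/(7*C**(3/2)) (F(C) = (1/(7*(C**2)))*sqrt(C) = (1/(7*C**2))*sqrt(C) = 1/(7*C**(3/2)))
18*35 + F(R(0, 0)) = 18*35 + 1/(7*(-9)**(3/2)) = 630 + (I/27)/7 = 630 + I/189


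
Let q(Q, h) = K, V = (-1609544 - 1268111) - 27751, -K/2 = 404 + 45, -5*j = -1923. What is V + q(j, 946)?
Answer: -2906304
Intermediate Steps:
j = 1923/5 (j = -⅕*(-1923) = 1923/5 ≈ 384.60)
K = -898 (K = -2*(404 + 45) = -2*449 = -898)
V = -2905406 (V = -2877655 - 27751 = -2905406)
q(Q, h) = -898
V + q(j, 946) = -2905406 - 898 = -2906304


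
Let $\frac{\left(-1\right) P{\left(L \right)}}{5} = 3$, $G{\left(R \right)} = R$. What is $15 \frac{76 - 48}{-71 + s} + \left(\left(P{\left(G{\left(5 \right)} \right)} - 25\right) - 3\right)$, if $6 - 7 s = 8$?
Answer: $- \frac{24397}{499} \approx -48.892$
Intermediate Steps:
$s = - \frac{2}{7}$ ($s = \frac{6}{7} - \frac{8}{7} = - \frac{2}{7} \approx -0.28571$)
$P{\left(L \right)} = -15$ ($P{\left(L \right)} = \left(-5\right) 3 = -15$)
$15 \frac{76 - 48}{-71 + s} + \left(\left(P{\left(G{\left(5 \right)} \right)} - 25\right) - 3\right) = 15 \frac{76 - 48}{-71 - \frac{2}{7}} - 43 = 15 \frac{28}{- \frac{499}{7}} - 43 = 15 \cdot 28 \left(- \frac{7}{499}\right) - 43 = 15 \left(- \frac{196}{499}\right) - 43 = - \frac{2940}{499} - 43 = - \frac{24397}{499}$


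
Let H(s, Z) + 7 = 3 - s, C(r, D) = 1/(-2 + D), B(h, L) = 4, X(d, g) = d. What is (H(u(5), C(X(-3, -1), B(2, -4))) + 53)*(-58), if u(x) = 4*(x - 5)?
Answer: -2842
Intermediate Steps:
u(x) = -20 + 4*x (u(x) = 4*(-5 + x) = -20 + 4*x)
H(s, Z) = -4 - s (H(s, Z) = -7 + (3 - s) = -4 - s)
(H(u(5), C(X(-3, -1), B(2, -4))) + 53)*(-58) = ((-4 - (-20 + 4*5)) + 53)*(-58) = ((-4 - (-20 + 20)) + 53)*(-58) = ((-4 - 1*0) + 53)*(-58) = ((-4 + 0) + 53)*(-58) = (-4 + 53)*(-58) = 49*(-58) = -2842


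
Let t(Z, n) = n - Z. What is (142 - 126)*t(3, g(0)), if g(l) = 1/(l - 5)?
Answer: -256/5 ≈ -51.200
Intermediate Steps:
g(l) = 1/(-5 + l)
(142 - 126)*t(3, g(0)) = (142 - 126)*(1/(-5 + 0) - 1*3) = 16*(1/(-5) - 3) = 16*(-1/5 - 3) = 16*(-16/5) = -256/5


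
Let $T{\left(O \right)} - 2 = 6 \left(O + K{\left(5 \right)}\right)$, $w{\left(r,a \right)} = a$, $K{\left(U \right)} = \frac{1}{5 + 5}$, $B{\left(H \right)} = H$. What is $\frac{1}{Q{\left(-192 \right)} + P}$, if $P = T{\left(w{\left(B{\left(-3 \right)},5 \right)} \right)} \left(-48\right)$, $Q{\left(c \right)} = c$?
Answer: $- \frac{5}{8784} \approx -0.00056922$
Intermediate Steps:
$K{\left(U \right)} = \frac{1}{10}$
$T{\left(O \right)} = \frac{13}{5} + 6 O$ ($T{\left(O \right)} = 2 + 6 \left(O + \frac{1}{10}\right) = 2 + 6 \left(\frac{1}{10} + O\right) = 2 + \left(\frac{3}{5} + 6 O\right) = \frac{13}{5} + 6 O$)
$P = - \frac{7824}{5}$ ($P = \left(\frac{13}{5} + 6 \cdot 5\right) \left(-48\right) = \left(\frac{13}{5} + 30\right) \left(-48\right) = \frac{163}{5} \left(-48\right) = - \frac{7824}{5} \approx -1564.8$)
$\frac{1}{Q{\left(-192 \right)} + P} = \frac{1}{-192 - \frac{7824}{5}} = \frac{1}{- \frac{8784}{5}} = - \frac{5}{8784}$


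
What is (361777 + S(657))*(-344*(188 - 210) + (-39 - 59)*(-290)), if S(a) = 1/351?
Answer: 1523296801088/117 ≈ 1.3020e+10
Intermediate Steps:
S(a) = 1/351
(361777 + S(657))*(-344*(188 - 210) + (-39 - 59)*(-290)) = (361777 + 1/351)*(-344*(188 - 210) + (-39 - 59)*(-290)) = 126983728*(-344*(-22) - 98*(-290))/351 = 126983728*(7568 + 28420)/351 = (126983728/351)*35988 = 1523296801088/117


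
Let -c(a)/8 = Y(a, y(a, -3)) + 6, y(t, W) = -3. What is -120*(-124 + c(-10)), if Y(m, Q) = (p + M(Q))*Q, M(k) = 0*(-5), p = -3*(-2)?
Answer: 3360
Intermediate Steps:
p = 6
M(k) = 0
Y(m, Q) = 6*Q (Y(m, Q) = (6 + 0)*Q = 6*Q)
c(a) = 96 (c(a) = -8*(6*(-3) + 6) = -8*(-18 + 6) = -8*(-12) = 96)
-120*(-124 + c(-10)) = -120*(-124 + 96) = -120*(-28) = 3360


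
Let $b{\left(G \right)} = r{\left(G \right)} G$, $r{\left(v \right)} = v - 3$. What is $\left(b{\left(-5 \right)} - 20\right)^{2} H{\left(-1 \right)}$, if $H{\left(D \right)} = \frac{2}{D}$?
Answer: $-800$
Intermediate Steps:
$r{\left(v \right)} = -3 + v$ ($r{\left(v \right)} = v - 3 = -3 + v$)
$b{\left(G \right)} = G \left(-3 + G\right)$ ($b{\left(G \right)} = \left(-3 + G\right) G = G \left(-3 + G\right)$)
$\left(b{\left(-5 \right)} - 20\right)^{2} H{\left(-1 \right)} = \left(- 5 \left(-3 - 5\right) - 20\right)^{2} \frac{2}{-1} = \left(\left(-5\right) \left(-8\right) - 20\right)^{2} \cdot 2 \left(-1\right) = \left(40 - 20\right)^{2} \left(-2\right) = 20^{2} \left(-2\right) = 400 \left(-2\right) = -800$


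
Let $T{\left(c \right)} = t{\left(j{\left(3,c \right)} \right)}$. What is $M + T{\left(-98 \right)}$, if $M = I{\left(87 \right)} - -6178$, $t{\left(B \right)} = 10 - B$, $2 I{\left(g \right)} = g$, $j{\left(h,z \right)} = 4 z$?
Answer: $\frac{13247}{2} \approx 6623.5$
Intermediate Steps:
$I{\left(g \right)} = \frac{g}{2}$
$T{\left(c \right)} = 10 - 4 c$
$M = \frac{12443}{2}$ ($M = \frac{1}{2} \cdot 87 - -6178 = \frac{87}{2} + 6178 = \frac{12443}{2} \approx 6221.5$)
$M + T{\left(-98 \right)} = \frac{12443}{2} + \left(10 - -392\right) = \frac{12443}{2} + \left(10 + 392\right) = \frac{12443}{2} + 402 = \frac{13247}{2}$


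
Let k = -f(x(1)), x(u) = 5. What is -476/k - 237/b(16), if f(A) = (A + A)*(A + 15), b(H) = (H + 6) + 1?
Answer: -9113/1150 ≈ -7.9243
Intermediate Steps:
b(H) = 7 + H (b(H) = (6 + H) + 1 = 7 + H)
f(A) = 2*A*(15 + A) (f(A) = (2*A)*(15 + A) = 2*A*(15 + A))
k = -200 (k = -2*5*(15 + 5) = -2*5*20 = -1*200 = -200)
-476/k - 237/b(16) = -476/(-200) - 237/(7 + 16) = -476*(-1/200) - 237/23 = 119/50 - 237*1/23 = 119/50 - 237/23 = -9113/1150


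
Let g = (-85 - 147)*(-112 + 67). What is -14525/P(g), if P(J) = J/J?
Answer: -14525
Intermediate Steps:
g = 10440 (g = -232*(-45) = 10440)
P(J) = 1
-14525/P(g) = -14525/1 = -14525*1 = -14525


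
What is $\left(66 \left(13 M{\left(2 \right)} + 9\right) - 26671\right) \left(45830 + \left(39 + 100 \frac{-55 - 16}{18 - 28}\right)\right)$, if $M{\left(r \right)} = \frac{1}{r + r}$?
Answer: $- \frac{2409298775}{2} \approx -1.2046 \cdot 10^{9}$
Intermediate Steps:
$M{\left(r \right)} = \frac{1}{2 r}$
$\left(66 \left(13 M{\left(2 \right)} + 9\right) - 26671\right) \left(45830 + \left(39 + 100 \frac{-55 - 16}{18 - 28}\right)\right) = \left(66 \left(13 \frac{1}{2 \cdot 2} + 9\right) - 26671\right) \left(45830 + \left(39 + 100 \frac{-55 - 16}{18 - 28}\right)\right) = \left(66 \left(13 \cdot \frac{1}{2} \cdot \frac{1}{2} + 9\right) - 26671\right) \left(45830 + \left(39 + 100 \left(- \frac{71}{-10}\right)\right)\right) = \left(66 \left(13 \cdot \frac{1}{4} + 9\right) - 26671\right) \left(45830 + \left(39 + 100 \left(\left(-71\right) \left(- \frac{1}{10}\right)\right)\right)\right) = \left(66 \left(\frac{13}{4} + 9\right) - 26671\right) \left(45830 + \left(39 + 100 \cdot \frac{71}{10}\right)\right) = \left(66 \cdot \frac{49}{4} - 26671\right) \left(45830 + \left(39 + 710\right)\right) = \left(\frac{1617}{2} - 26671\right) \left(45830 + 749\right) = \left(- \frac{51725}{2}\right) 46579 = - \frac{2409298775}{2}$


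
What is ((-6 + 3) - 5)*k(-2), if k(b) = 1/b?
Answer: 4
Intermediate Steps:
k(b) = 1/b
((-6 + 3) - 5)*k(-2) = ((-6 + 3) - 5)/(-2) = (-3 - 5)*(-1/2) = -8*(-1/2) = 4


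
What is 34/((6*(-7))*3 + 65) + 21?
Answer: 1247/61 ≈ 20.443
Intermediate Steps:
34/((6*(-7))*3 + 65) + 21 = 34/(-42*3 + 65) + 21 = 34/(-126 + 65) + 21 = 34/(-61) + 21 = -1/61*34 + 21 = -34/61 + 21 = 1247/61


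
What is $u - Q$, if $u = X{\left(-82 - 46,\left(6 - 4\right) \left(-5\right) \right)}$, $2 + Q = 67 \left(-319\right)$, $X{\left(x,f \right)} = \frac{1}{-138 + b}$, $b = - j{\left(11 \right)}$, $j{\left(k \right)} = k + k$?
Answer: $\frac{3419999}{160} \approx 21375.0$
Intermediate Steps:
$j{\left(k \right)} = 2 k$
$b = -22$ ($b = - 2 \cdot 11 = \left(-1\right) 22 = -22$)
$X{\left(x,f \right)} = - \frac{1}{160}$ ($X{\left(x,f \right)} = \frac{1}{-138 - 22} = \frac{1}{-160} = - \frac{1}{160}$)
$Q = -21375$ ($Q = -2 + 67 \left(-319\right) = -2 - 21373 = -21375$)
$u = - \frac{1}{160} \approx -0.00625$
$u - Q = - \frac{1}{160} - -21375 = - \frac{1}{160} + 21375 = \frac{3419999}{160}$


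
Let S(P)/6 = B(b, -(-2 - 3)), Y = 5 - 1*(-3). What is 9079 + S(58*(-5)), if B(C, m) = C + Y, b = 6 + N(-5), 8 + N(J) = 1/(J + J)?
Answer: 45572/5 ≈ 9114.4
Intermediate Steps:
N(J) = -8 + 1/(2*J) (N(J) = -8 + 1/(J + J) = -8 + 1/(2*J))
Y = 8 (Y = 5 + 3 = 8)
b = -21/10 (b = 6 + (-8 + (½)/(-5)) = 6 + (-8 + (½)*(-⅕)) = 6 + (-8 - ⅒) = 6 - 81/10 = -21/10 ≈ -2.1000)
B(C, m) = 8 + C (B(C, m) = C + 8 = 8 + C)
S(P) = 177/5 (S(P) = 6*(8 - 21/10) = 6*(59/10) = 177/5)
9079 + S(58*(-5)) = 9079 + 177/5 = 45572/5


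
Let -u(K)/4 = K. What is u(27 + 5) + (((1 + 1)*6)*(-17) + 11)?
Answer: -321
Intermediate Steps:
u(K) = -4*K
u(27 + 5) + (((1 + 1)*6)*(-17) + 11) = -4*(27 + 5) + (((1 + 1)*6)*(-17) + 11) = -4*32 + ((2*6)*(-17) + 11) = -128 + (12*(-17) + 11) = -128 + (-204 + 11) = -128 - 193 = -321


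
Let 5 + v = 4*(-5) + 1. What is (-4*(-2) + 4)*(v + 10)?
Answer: -168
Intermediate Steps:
v = -24 (v = -5 + (4*(-5) + 1) = -5 + (-20 + 1) = -5 - 19 = -24)
(-4*(-2) + 4)*(v + 10) = (-4*(-2) + 4)*(-24 + 10) = (8 + 4)*(-14) = 12*(-14) = -168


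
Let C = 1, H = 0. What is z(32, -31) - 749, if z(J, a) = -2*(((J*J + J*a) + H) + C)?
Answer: -815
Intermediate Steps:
z(J, a) = -2 - 2*J**2 - 2*J*a (z(J, a) = -2*(((J*J + J*a) + 0) + 1) = -2*(((J**2 + J*a) + 0) + 1) = -2*((J**2 + J*a) + 1) = -2*(1 + J**2 + J*a) = -2 - 2*J**2 - 2*J*a)
z(32, -31) - 749 = (-2 - 2*32**2 - 2*32*(-31)) - 749 = (-2 - 2*1024 + 1984) - 749 = (-2 - 2048 + 1984) - 749 = -66 - 749 = -815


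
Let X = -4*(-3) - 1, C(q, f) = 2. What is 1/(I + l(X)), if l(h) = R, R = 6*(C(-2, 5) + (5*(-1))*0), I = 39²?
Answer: 1/1533 ≈ 0.00065232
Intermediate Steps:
I = 1521
X = 11 (X = 12 - 1 = 11)
R = 12 (R = 6*(2 + (5*(-1))*0) = 6*(2 - 5*0) = 6*(2 + 0) = 6*2 = 12)
l(h) = 12
1/(I + l(X)) = 1/(1521 + 12) = 1/1533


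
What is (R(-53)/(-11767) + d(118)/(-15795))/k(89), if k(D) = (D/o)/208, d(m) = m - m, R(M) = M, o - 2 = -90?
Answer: -970112/1047263 ≈ -0.92633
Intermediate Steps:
o = -88 (o = 2 - 90 = -88)
d(m) = 0
k(D) = -D/18304 (k(D) = (D/(-88))/208 = (D*(-1/88))*(1/208) = -D/88*(1/208) = -D/18304)
(R(-53)/(-11767) + d(118)/(-15795))/k(89) = (-53/(-11767) + 0/(-15795))/((-1/18304*89)) = (-53*(-1/11767) + 0*(-1/15795))/(-89/18304) = (53/11767 + 0)*(-18304/89) = (53/11767)*(-18304/89) = -970112/1047263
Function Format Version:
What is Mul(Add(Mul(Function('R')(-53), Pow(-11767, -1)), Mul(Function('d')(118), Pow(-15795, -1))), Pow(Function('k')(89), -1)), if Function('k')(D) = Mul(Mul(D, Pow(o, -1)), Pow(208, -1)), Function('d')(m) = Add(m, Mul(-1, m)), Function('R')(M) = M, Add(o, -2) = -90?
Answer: Rational(-970112, 1047263) ≈ -0.92633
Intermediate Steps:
o = -88 (o = Add(2, -90) = -88)
Function('d')(m) = 0
Function('k')(D) = Mul(Rational(-1, 18304), D) (Function('k')(D) = Mul(Mul(D, Pow(-88, -1)), Pow(208, -1)) = Mul(Mul(D, Rational(-1, 88)), Rational(1, 208)) = Mul(Mul(Rational(-1, 88), D), Rational(1, 208)) = Mul(Rational(-1, 18304), D))
Mul(Add(Mul(Function('R')(-53), Pow(-11767, -1)), Mul(Function('d')(118), Pow(-15795, -1))), Pow(Function('k')(89), -1)) = Mul(Add(Mul(-53, Pow(-11767, -1)), Mul(0, Pow(-15795, -1))), Pow(Mul(Rational(-1, 18304), 89), -1)) = Mul(Add(Mul(-53, Rational(-1, 11767)), Mul(0, Rational(-1, 15795))), Pow(Rational(-89, 18304), -1)) = Mul(Add(Rational(53, 11767), 0), Rational(-18304, 89)) = Mul(Rational(53, 11767), Rational(-18304, 89)) = Rational(-970112, 1047263)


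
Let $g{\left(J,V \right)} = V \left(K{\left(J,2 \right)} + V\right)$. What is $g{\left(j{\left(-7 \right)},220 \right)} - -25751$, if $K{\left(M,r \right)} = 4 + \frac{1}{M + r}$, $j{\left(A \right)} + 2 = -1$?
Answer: $74811$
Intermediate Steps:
$j{\left(A \right)} = -3$ ($j{\left(A \right)} = -2 - 1 = -3$)
$g{\left(J,V \right)} = V \left(V + \frac{9 + 4 J}{2 + J}\right)$ ($g{\left(J,V \right)} = V \left(\frac{1 + 4 J + 4 \cdot 2}{J + 2} + V\right) = V \left(\frac{1 + 4 J + 8}{2 + J} + V\right) = V \left(\frac{9 + 4 J}{2 + J} + V\right) = V \left(V + \frac{9 + 4 J}{2 + J}\right)$)
$g{\left(j{\left(-7 \right)},220 \right)} - -25751 = \frac{220 \left(9 + 4 \left(-3\right) + 220 \left(2 - 3\right)\right)}{2 - 3} - -25751 = \frac{220 \left(9 - 12 + 220 \left(-1\right)\right)}{-1} + 25751 = 220 \left(-1\right) \left(9 - 12 - 220\right) + 25751 = 220 \left(-1\right) \left(-223\right) + 25751 = 49060 + 25751 = 74811$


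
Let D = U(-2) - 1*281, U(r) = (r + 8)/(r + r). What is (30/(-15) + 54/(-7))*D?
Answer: 19210/7 ≈ 2744.3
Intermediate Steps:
U(r) = (8 + r)/(2*r) (U(r) = (8 + r)/((2*r)) = (8 + r)*(1/(2*r)) = (8 + r)/(2*r))
D = -565/2 (D = (½)*(8 - 2)/(-2) - 1*281 = (½)*(-½)*6 - 281 = -3/2 - 281 = -565/2 ≈ -282.50)
(30/(-15) + 54/(-7))*D = (30/(-15) + 54/(-7))*(-565/2) = (30*(-1/15) + 54*(-⅐))*(-565/2) = (-2 - 54/7)*(-565/2) = -68/7*(-565/2) = 19210/7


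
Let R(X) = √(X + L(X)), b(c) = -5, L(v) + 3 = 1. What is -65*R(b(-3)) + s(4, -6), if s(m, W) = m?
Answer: 4 - 65*I*√7 ≈ 4.0 - 171.97*I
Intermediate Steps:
L(v) = -2 (L(v) = -3 + 1 = -2)
R(X) = √(-2 + X) (R(X) = √(X - 2) = √(-2 + X))
-65*R(b(-3)) + s(4, -6) = -65*√(-2 - 5) + 4 = -65*I*√7 + 4 = 4 - 65*I*√7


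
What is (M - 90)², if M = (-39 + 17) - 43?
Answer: 24025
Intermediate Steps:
M = -65 (M = -22 - 43 = -65)
(M - 90)² = (-65 - 90)² = (-155)² = 24025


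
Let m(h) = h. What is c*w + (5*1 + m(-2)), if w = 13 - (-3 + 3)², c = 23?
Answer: 302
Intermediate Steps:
w = 13 (w = 13 - 1*0² = 13 - 1*0 = 13 + 0 = 13)
c*w + (5*1 + m(-2)) = 23*13 + (5*1 - 2) = 299 + (5 - 2) = 299 + 3 = 302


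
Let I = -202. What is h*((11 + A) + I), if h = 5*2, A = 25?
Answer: -1660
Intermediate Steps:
h = 10
h*((11 + A) + I) = 10*((11 + 25) - 202) = 10*(36 - 202) = 10*(-166) = -1660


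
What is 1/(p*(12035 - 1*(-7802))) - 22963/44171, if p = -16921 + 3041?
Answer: -6322576434451/12161935362760 ≈ -0.51987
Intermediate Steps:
p = -13880
1/(p*(12035 - 1*(-7802))) - 22963/44171 = 1/((-13880)*(12035 - 1*(-7802))) - 22963/44171 = -1/(13880*(12035 + 7802)) - 22963*1/44171 = -1/13880/19837 - 22963/44171 = -1/13880*1/19837 - 22963/44171 = -1/275337560 - 22963/44171 = -6322576434451/12161935362760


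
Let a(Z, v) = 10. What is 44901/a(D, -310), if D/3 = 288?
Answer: 44901/10 ≈ 4490.1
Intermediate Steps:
D = 864 (D = 3*288 = 864)
44901/a(D, -310) = 44901/10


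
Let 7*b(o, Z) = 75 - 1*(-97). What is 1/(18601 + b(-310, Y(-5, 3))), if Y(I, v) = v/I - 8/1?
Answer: 7/130379 ≈ 5.3690e-5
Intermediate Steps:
Y(I, v) = -8 + v/I (Y(I, v) = v/I - 8*1 = v/I - 8 = -8 + v/I)
b(o, Z) = 172/7 (b(o, Z) = (75 - 1*(-97))/7 = (75 + 97)/7 = (1/7)*172 = 172/7)
1/(18601 + b(-310, Y(-5, 3))) = 1/(18601 + 172/7) = 1/(130379/7) = 7/130379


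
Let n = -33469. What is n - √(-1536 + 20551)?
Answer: -33469 - √19015 ≈ -33607.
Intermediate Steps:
n - √(-1536 + 20551) = -33469 - √(-1536 + 20551) = -33469 - √19015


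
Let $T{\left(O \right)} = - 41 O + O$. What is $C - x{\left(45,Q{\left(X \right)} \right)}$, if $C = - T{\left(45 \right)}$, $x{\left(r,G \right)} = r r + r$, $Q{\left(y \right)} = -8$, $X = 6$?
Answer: $-270$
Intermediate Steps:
$T{\left(O \right)} = - 40 O$
$x{\left(r,G \right)} = r + r^{2}$ ($x{\left(r,G \right)} = r^{2} + r = r + r^{2}$)
$C = 1800$ ($C = - \left(-40\right) 45 = \left(-1\right) \left(-1800\right) = 1800$)
$C - x{\left(45,Q{\left(X \right)} \right)} = 1800 - 45 \left(1 + 45\right) = 1800 - 45 \cdot 46 = 1800 - 2070 = -270$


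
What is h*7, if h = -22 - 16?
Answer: -266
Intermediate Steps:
h = -38
h*7 = -38*7 = -266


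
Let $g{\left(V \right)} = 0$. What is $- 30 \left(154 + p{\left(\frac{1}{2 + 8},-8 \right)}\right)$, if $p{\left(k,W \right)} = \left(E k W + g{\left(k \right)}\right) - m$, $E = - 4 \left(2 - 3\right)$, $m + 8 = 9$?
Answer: $-4494$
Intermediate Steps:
$m = 1$ ($m = -8 + 9 = 1$)
$E = 4$ ($E = \left(-4\right) \left(-1\right) = 4$)
$p{\left(k,W \right)} = -1 + 4 W k$ ($p{\left(k,W \right)} = \left(4 k W + 0\right) - 1 = \left(4 W k + 0\right) - 1 = 4 W k - 1 = -1 + 4 W k$)
$- 30 \left(154 + p{\left(\frac{1}{2 + 8},-8 \right)}\right) = - 30 \left(154 + \left(-1 + 4 \left(-8\right) \frac{1}{2 + 8}\right)\right) = - 30 \left(154 + \left(-1 + 4 \left(-8\right) \frac{1}{10}\right)\right) = - 30 \left(154 - \frac{21}{5}\right) = \left(-30\right) \frac{749}{5} = -4494$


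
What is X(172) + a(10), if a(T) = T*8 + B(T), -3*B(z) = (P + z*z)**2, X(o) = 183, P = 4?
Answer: -10027/3 ≈ -3342.3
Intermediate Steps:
B(z) = -(4 + z**2)**2/3 (B(z) = -(4 + z*z)**2/3 = -(4 + z**2)**2/3)
a(T) = 8*T - (4 + T**2)**2/3 (a(T) = T*8 - (4 + T**2)**2/3 = 8*T - (4 + T**2)**2/3)
X(172) + a(10) = 183 + (8*10 - (4 + 10**2)**2/3) = 183 + (80 - (4 + 100)**2/3) = 183 + (80 - 1/3*104**2) = 183 + (80 - 1/3*10816) = 183 + (80 - 10816/3) = 183 - 10576/3 = -10027/3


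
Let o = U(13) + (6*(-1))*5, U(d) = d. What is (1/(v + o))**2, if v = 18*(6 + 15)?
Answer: 1/130321 ≈ 7.6734e-6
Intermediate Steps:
v = 378 (v = 18*21 = 378)
o = -17 (o = 13 + (6*(-1))*5 = 13 - 6*5 = 13 - 30 = -17)
(1/(v + o))**2 = (1/(378 - 17))**2 = (1/361)**2 = 1/130321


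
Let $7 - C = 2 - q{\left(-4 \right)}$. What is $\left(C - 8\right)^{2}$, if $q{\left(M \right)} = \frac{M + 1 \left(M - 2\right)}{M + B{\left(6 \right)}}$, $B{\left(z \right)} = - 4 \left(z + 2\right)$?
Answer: $\frac{2401}{324} \approx 7.4105$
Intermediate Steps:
$B{\left(z \right)} = -8 - 4 z$ ($B{\left(z \right)} = - 4 \left(2 + z\right) = -8 - 4 z$)
$q{\left(M \right)} = \frac{-2 + 2 M}{-32 + M}$ ($q{\left(M \right)} = \frac{M + 1 \left(M - 2\right)}{M - 32} = \frac{M + 1 \left(-2 + M\right)}{M - 32} = \frac{M + \left(-2 + M\right)}{M - 32} = \frac{-2 + 2 M}{-32 + M}$)
$C = \frac{95}{18}$ ($C = 7 - \left(2 - \frac{2 \left(-1 - 4\right)}{-32 - 4}\right) = 7 - \left(2 - 2 \frac{1}{-36} \left(-5\right)\right) = 7 - \left(2 - 2 \left(- \frac{1}{36}\right) \left(-5\right)\right) = 7 - \left(2 - \frac{5}{18}\right) = 7 - \frac{31}{18} = \frac{95}{18} \approx 5.2778$)
$\left(C - 8\right)^{2} = \left(\frac{95}{18} - 8\right)^{2} = \left(- \frac{49}{18}\right)^{2} = \frac{2401}{324}$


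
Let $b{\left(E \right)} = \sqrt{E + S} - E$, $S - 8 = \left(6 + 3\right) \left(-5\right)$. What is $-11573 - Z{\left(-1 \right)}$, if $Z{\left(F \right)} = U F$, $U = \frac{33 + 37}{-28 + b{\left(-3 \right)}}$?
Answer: $- \frac{219937}{19} - \frac{4 i \sqrt{10}}{19} \approx -11576.0 - 0.66574 i$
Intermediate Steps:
$S = -37$ ($S = 8 + \left(6 + 3\right) \left(-5\right) = 8 + 9 \left(-5\right) = 8 - 45 = -37$)
$b{\left(E \right)} = \sqrt{-37 + E} - E$ ($b{\left(E \right)} = \sqrt{E - 37} - E = \sqrt{-37 + E} - E$)
$U = \frac{70}{-25 + 2 i \sqrt{10}}$ ($U = \frac{33 + 37}{-28 + \left(\sqrt{-37 - 3} - -3\right)} = \frac{70}{-28 + \left(\sqrt{-40} + 3\right)} = \frac{70}{-28 + \left(2 i \sqrt{10} + 3\right)} = \frac{70}{-28 + \left(3 + 2 i \sqrt{10}\right)} = \frac{70}{-25 + 2 i \sqrt{10}} \approx -2.6316 - 0.66574 i$)
$Z{\left(F \right)} = F \left(- \frac{50}{19} - \frac{4 i \sqrt{10}}{19}\right)$ ($Z{\left(F \right)} = \left(- \frac{50}{19} - \frac{4 i \sqrt{10}}{19}\right) F = F \left(- \frac{50}{19} - \frac{4 i \sqrt{10}}{19}\right)$)
$-11573 - Z{\left(-1 \right)} = -11573 - \left(\left(- \frac{50}{19}\right) \left(-1\right) - \frac{4}{19} i \left(-1\right) \sqrt{10}\right) = -11573 - \left(\frac{50}{19} + \frac{4 i \sqrt{10}}{19}\right) = - \frac{219937}{19} - \frac{4 i \sqrt{10}}{19}$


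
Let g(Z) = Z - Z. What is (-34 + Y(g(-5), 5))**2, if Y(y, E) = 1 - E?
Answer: 1444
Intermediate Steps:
g(Z) = 0
(-34 + Y(g(-5), 5))**2 = (-34 + (1 - 1*5))**2 = (-34 + (1 - 5))**2 = (-34 - 4)**2 = (-38)**2 = 1444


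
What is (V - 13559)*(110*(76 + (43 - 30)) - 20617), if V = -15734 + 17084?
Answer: 132186843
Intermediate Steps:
V = 1350
(V - 13559)*(110*(76 + (43 - 30)) - 20617) = (1350 - 13559)*(110*(76 + (43 - 30)) - 20617) = -12209*(110*(76 + 13) - 20617) = -12209*(110*89 - 20617) = -12209*(9790 - 20617) = -12209*(-10827) = 132186843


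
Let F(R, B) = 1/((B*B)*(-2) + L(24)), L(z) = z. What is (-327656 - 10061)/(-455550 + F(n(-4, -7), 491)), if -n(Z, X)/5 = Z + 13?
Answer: 162826198946/219637965901 ≈ 0.74134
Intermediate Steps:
n(Z, X) = -65 - 5*Z (n(Z, X) = -5*(Z + 13) = -5*(13 + Z) = -65 - 5*Z)
F(R, B) = 1/(24 - 2*B²) (F(R, B) = 1/((B*B)*(-2) + 24) = 1/(B²*(-2) + 24) = 1/(-2*B² + 24) = 1/(24 - 2*B²))
(-327656 - 10061)/(-455550 + F(n(-4, -7), 491)) = (-327656 - 10061)/(-455550 - 1/(-24 + 2*491²)) = -337717/(-455550 - 1/(-24 + 2*241081)) = -337717/(-455550 - 1/(-24 + 482162)) = -337717/(-455550 - 1/482138) = -337717/(-219637965901/482138) = -337717*(-482138/219637965901) = 162826198946/219637965901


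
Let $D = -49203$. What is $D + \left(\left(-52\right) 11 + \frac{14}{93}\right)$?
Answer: $- \frac{4629061}{93} \approx -49775.0$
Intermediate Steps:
$D + \left(\left(-52\right) 11 + \frac{14}{93}\right) = -49203 + \left(\left(-52\right) 11 + \frac{14}{93}\right) = -49203 + \left(-572 + 14 \cdot \frac{1}{93}\right) = -49203 + \left(-572 + \frac{14}{93}\right) = -49203 - \frac{53182}{93} = - \frac{4629061}{93}$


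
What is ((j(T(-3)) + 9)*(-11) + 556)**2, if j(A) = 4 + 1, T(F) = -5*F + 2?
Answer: 161604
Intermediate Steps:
T(F) = 2 - 5*F
j(A) = 5
((j(T(-3)) + 9)*(-11) + 556)**2 = ((5 + 9)*(-11) + 556)**2 = (14*(-11) + 556)**2 = (-154 + 556)**2 = 402**2 = 161604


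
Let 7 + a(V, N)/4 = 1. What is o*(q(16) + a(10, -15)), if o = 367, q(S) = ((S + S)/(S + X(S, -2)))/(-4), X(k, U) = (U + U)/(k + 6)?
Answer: -782444/87 ≈ -8993.6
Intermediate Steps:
X(k, U) = 2*U/(6 + k) (X(k, U) = (2*U)/(6 + k) = 2*U/(6 + k))
a(V, N) = -24 (a(V, N) = -28 + 4*1 = -28 + 4 = -24)
q(S) = -S/(2*(S - 4/(6 + S))) (q(S) = ((S + S)/(S + 2*(-2)/(6 + S)))/(-4) = ((2*S)/(S - 4/(6 + S)))*(-1/4) = (2*S/(S - 4/(6 + S)))*(-1/4) = -S/(2*(S - 4/(6 + S))))
o*(q(16) + a(10, -15)) = 367*(-1*16*(6 + 16)/(-8 + 2*16*(6 + 16)) - 24) = 367*(-1*16*22/(-8 + 2*16*22) - 24) = 367*(-1*16*22/(-8 + 704) - 24) = 367*(-1*16*22/696 - 24) = 367*(-1*16*1/696*22 - 24) = 367*(-44/87 - 24) = 367*(-2132/87) = -782444/87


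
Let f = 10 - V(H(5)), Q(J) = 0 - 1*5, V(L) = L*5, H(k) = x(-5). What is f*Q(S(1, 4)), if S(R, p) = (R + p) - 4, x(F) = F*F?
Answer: 575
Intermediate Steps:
x(F) = F²
H(k) = 25 (H(k) = (-5)² = 25)
S(R, p) = -4 + R + p
V(L) = 5*L
Q(J) = -5 (Q(J) = 0 - 5 = -5)
f = -115 (f = 10 - 5*25 = 10 - 1*125 = 10 - 125 = -115)
f*Q(S(1, 4)) = -115*(-5) = 575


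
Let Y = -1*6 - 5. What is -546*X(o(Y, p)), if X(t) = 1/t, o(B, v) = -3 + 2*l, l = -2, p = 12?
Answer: 78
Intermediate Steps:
Y = -11 (Y = -6 - 5 = -11)
o(B, v) = -7 (o(B, v) = -3 + 2*(-2) = -3 - 4 = -7)
-546*X(o(Y, p)) = -546/(-7) = -546*(-1/7) = 78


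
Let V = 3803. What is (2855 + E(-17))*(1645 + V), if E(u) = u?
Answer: 15461424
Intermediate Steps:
(2855 + E(-17))*(1645 + V) = (2855 - 17)*(1645 + 3803) = 2838*5448 = 15461424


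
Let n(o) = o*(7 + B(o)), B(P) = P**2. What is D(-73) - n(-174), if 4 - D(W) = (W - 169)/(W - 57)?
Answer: 342500869/65 ≈ 5.2692e+6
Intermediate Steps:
n(o) = o*(7 + o**2)
D(W) = 4 - (-169 + W)/(-57 + W) (D(W) = 4 - (W - 169)/(W - 57) = 4 - (-169 + W)/(-57 + W))
D(-73) - n(-174) = (-59 + 3*(-73))/(-57 - 73) - (-174)*(7 + (-174)**2) = (-59 - 219)/(-130) - (-174)*(7 + 30276) = -1/130*(-278) - (-174)*30283 = 139/65 - 1*(-5269242) = 139/65 + 5269242 = 342500869/65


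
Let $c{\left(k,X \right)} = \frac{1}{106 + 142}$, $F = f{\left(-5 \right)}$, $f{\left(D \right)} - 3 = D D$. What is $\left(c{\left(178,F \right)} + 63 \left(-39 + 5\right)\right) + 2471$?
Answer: $\frac{81593}{248} \approx 329.0$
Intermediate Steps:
$f{\left(D \right)} = 3 + D^{2}$ ($f{\left(D \right)} = 3 + D D = 3 + D^{2}$)
$F = 28$ ($F = 3 + \left(-5\right)^{2} = 3 + 25 = 28$)
$c{\left(k,X \right)} = \frac{1}{248}$
$\left(c{\left(178,F \right)} + 63 \left(-39 + 5\right)\right) + 2471 = \left(\frac{1}{248} + 63 \left(-39 + 5\right)\right) + 2471 = \left(\frac{1}{248} + 63 \left(-34\right)\right) + 2471 = \left(\frac{1}{248} - 2142\right) + 2471 = - \frac{531215}{248} + 2471 = \frac{81593}{248}$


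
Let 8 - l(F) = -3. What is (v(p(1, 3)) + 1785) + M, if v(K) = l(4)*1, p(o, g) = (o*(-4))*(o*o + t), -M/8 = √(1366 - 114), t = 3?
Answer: 1796 - 16*√313 ≈ 1512.9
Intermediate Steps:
l(F) = 11 (l(F) = 8 - 1*(-3) = 8 + 3 = 11)
M = -16*√313 (M = -8*√(1366 - 114) = -16*√313 ≈ -283.07)
p(o, g) = -4*o*(3 + o²) (p(o, g) = (o*(-4))*(o*o + 3) = (-4*o)*(o² + 3) = (-4*o)*(3 + o²) = -4*o*(3 + o²))
v(K) = 11 (v(K) = 11*1 = 11)
(v(p(1, 3)) + 1785) + M = (11 + 1785) - 16*√313 = 1796 - 16*√313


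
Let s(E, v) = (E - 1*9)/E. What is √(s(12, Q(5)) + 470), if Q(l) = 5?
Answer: 3*√209/2 ≈ 21.685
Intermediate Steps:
s(E, v) = (-9 + E)/E (s(E, v) = (E - 9)/E = (-9 + E)/E)
√(s(12, Q(5)) + 470) = √((-9 + 12)/12 + 470) = √((1/12)*3 + 470) = √(¼ + 470) = √(1881/4) = 3*√209/2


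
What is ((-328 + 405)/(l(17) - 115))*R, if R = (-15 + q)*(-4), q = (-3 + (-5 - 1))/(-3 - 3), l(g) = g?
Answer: -297/7 ≈ -42.429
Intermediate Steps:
q = 3/2 (q = (-3 - 6)/(-6) = -1/6*(-9) = 3/2 ≈ 1.5000)
R = 54 (R = (-15 + 3/2)*(-4) = -27/2*(-4) = 54)
((-328 + 405)/(l(17) - 115))*R = ((-328 + 405)/(17 - 115))*54 = (77/(-98))*54 = (77*(-1/98))*54 = -11/14*54 = -297/7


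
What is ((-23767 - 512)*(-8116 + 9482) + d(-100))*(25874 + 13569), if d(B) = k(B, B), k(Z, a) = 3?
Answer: -1308131473173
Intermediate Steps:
d(B) = 3
((-23767 - 512)*(-8116 + 9482) + d(-100))*(25874 + 13569) = ((-23767 - 512)*(-8116 + 9482) + 3)*(25874 + 13569) = (-24279*1366 + 3)*39443 = (-33165114 + 3)*39443 = -33165111*39443 = -1308131473173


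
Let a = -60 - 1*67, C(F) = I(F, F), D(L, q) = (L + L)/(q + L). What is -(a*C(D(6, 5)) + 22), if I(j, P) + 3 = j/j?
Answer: -276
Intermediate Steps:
D(L, q) = 2*L/(L + q) (D(L, q) = (2*L)/(L + q) = 2*L/(L + q))
I(j, P) = -2 (I(j, P) = -3 + j/j = -3 + 1 = -2)
C(F) = -2
a = -127 (a = -60 - 67 = -127)
-(a*C(D(6, 5)) + 22) = -(-127*(-2) + 22) = -(254 + 22) = -1*276 = -276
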